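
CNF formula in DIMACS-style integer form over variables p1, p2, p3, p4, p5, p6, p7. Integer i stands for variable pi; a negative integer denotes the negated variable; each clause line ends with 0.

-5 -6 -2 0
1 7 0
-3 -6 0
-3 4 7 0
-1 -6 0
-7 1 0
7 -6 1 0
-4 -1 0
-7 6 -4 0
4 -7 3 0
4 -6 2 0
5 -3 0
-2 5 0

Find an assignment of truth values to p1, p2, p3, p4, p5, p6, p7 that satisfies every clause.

p1=T, p2=T, p3=F, p4=F, p5=T, p6=F, p7=F

Try p1 = True.
  then p6 is forced to False.
  then p4 is forced to False.
Try p2 = True.
  then p5 is forced to True.
The remaining clauses are satisfied by p3 = False, p7 = False.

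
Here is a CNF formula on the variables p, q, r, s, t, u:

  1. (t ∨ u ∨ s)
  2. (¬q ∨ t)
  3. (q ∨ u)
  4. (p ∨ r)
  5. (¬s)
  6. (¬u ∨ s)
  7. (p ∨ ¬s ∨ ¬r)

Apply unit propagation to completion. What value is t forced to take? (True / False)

True

Unit clause (¬s) sets s = False.
(s ∨ ¬u): since s = False, the clause reduces to (¬u). u = False.
From (t ∨ s ∨ u) and s = False, u = False: t = True.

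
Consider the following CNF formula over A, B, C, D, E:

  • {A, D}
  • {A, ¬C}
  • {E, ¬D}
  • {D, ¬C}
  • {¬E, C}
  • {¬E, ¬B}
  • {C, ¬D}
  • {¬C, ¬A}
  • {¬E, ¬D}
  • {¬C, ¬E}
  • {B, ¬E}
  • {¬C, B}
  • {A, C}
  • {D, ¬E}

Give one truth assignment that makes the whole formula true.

A = T, B = T, C = F, D = F, E = F

Check each clause:
  1. {A, D} — A is true.
  2. {¬C, A} — A is true.
  3. {¬D, E} — ¬D is true.
  4. {¬C, D} — ¬C is true.
  5. {¬E, C} — ¬E is true.
  6. {¬B, ¬E} — ¬E is true.
  7. {¬D, C} — ¬D is true.
  8. {¬A, ¬C} — ¬C is true.
  9. {¬D, ¬E} — ¬E is true.
  10. {¬E, ¬C} — ¬E is true.
  11. {¬E, B} — B is true.
  12. {¬C, B} — B is true.
  13. {C, A} — A is true.
  14. {D, ¬E} — ¬E is true.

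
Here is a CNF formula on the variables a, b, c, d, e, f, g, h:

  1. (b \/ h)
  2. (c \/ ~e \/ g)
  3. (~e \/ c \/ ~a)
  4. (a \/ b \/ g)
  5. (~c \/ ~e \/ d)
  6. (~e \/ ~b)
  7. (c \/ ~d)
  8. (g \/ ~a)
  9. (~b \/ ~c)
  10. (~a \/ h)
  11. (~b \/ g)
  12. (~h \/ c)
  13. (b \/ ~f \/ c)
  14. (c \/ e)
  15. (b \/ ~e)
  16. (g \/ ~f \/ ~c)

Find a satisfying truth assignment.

a=False, b=False, c=True, d=False, e=False, f=True, g=True, h=True

Pure literal: g appears only positively; assign g = True.
Set a = False and propagate.
For the remaining variables, b = False, c = True, d = False, e = False, f = True, h = True works.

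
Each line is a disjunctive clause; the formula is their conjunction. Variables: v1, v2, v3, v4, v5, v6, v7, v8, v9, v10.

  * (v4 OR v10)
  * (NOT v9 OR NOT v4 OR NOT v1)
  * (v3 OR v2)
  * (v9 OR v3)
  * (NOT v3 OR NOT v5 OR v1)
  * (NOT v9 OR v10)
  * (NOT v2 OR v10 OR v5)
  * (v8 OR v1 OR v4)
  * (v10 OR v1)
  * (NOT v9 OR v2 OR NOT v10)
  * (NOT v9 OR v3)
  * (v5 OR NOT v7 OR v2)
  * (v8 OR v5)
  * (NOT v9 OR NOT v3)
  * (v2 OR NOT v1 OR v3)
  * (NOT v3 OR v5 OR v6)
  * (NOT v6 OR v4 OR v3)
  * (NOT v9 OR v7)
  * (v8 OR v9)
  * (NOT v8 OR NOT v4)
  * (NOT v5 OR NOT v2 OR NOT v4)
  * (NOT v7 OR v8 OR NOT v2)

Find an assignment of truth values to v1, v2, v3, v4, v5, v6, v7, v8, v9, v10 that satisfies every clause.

Branch on v1: take v1 = True.
For the remaining variables, v2 = True, v3 = True, v4 = False, v5 = False, v6 = True, v7 = False, v8 = True, v9 = False, v10 = True works.
Every clause has at least one true literal under this assignment.
Check each clause:
  1. (v4 OR v10) — v10 is true.
  2. (NOT v9 OR NOT v4 OR NOT v1) — NOT v4 is true.
  3. (v2 OR v3) — v2 is true.
  4. (v3 OR v9) — v3 is true.
  5. (NOT v5 OR v1 OR NOT v3) — v1 is true.
  6. (NOT v9 OR v10) — v10 is true.
  7. (NOT v2 OR v10 OR v5) — v10 is true.
  8. (v4 OR v8 OR v1) — v8 is true.
  9. (v1 OR v10) — v1 is true.
  10. (NOT v10 OR NOT v9 OR v2) — v2 is true.
  11. (v3 OR NOT v9) — v3 is true.
  12. (NOT v7 OR v5 OR v2) — NOT v7 is true.
  13. (v5 OR v8) — v8 is true.
  14. (NOT v3 OR NOT v9) — NOT v9 is true.
  15. (v2 OR NOT v1 OR v3) — v2 is true.
  16. (NOT v3 OR v5 OR v6) — v6 is true.
  17. (NOT v6 OR v3 OR v4) — v3 is true.
  18. (NOT v9 OR v7) — NOT v9 is true.
  19. (v9 OR v8) — v8 is true.
  20. (NOT v4 OR NOT v8) — NOT v4 is true.
  21. (NOT v4 OR NOT v2 OR NOT v5) — NOT v5 is true.
  22. (NOT v2 OR NOT v7 OR v8) — v8 is true.

v1 = True, v2 = True, v3 = True, v4 = False, v5 = False, v6 = True, v7 = False, v8 = True, v9 = False, v10 = True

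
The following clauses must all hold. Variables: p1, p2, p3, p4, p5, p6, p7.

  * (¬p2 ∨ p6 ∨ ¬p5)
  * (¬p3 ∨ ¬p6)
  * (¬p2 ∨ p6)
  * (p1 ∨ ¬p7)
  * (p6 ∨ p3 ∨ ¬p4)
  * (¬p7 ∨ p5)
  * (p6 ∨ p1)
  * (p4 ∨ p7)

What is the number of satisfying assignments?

Split on p6, then p7.
  p6=1, p7=1: remaining (p1,p2,p3,p4,p5) ∈ {(1,0,0,0,1); (1,0,0,1,1); (1,1,0,0,1); (1,1,0,1,1)} — 4.
  p6=1, p7=0: forces p3=0; p4=1; p1, p2, p5 free → 2^3 = 8.
  p6=0, p7=1: remaining (p1,p2,p3,p4,p5) ∈ {(1,0,0,0,1); (1,0,1,0,1); (1,0,1,1,1)} — 3.
  p6=0, p7=0: remaining (p1,p2,p3,p4,p5) ∈ {(1,0,1,1,0); (1,0,1,1,1)} — 2.
Total: 4 + 8 + 3 + 2 = 17.

17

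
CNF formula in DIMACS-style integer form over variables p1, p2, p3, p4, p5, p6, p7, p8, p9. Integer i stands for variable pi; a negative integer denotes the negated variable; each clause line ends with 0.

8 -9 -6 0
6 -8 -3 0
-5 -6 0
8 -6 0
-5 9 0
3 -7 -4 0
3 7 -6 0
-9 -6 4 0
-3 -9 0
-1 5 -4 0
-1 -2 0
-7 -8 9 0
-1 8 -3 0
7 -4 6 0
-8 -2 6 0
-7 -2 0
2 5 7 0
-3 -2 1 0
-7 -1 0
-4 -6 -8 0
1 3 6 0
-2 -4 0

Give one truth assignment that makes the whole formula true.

Branch on p1: take p1 = True.
  then p2 is forced to False.
  then p7 is forced to False.
  then p5 is forced to True.
  then p6 is forced to False.
  then p9 is forced to True.
  then p3 is forced to False.
  then p4 is forced to False.
p8 is now unconstrained; take p8 = False.
Every clause has at least one true literal under this assignment.

p1=1, p2=0, p3=0, p4=0, p5=1, p6=0, p7=0, p8=0, p9=1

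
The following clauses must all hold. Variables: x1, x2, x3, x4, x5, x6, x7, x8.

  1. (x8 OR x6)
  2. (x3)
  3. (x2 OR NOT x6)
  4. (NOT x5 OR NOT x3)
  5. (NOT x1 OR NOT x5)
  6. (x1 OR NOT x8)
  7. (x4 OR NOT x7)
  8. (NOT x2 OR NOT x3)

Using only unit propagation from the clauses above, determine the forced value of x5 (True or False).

False

(x3) stands alone — x3 = True.
(NOT x5 OR NOT x3): since x3 = True, the clause reduces to (NOT x5). x5 = False.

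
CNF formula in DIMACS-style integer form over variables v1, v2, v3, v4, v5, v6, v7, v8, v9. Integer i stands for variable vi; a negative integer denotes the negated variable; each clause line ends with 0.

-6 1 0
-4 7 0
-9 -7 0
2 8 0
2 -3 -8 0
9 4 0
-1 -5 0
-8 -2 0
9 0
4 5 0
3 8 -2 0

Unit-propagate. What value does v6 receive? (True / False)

False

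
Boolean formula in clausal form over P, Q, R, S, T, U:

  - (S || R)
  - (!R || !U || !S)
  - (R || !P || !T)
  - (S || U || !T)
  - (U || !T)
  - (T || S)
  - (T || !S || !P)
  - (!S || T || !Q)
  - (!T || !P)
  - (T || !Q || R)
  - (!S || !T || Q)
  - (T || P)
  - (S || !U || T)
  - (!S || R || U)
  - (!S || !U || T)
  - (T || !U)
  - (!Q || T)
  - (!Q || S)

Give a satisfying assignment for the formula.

P = F  Q = T  R = F  S = T  T = T  U = T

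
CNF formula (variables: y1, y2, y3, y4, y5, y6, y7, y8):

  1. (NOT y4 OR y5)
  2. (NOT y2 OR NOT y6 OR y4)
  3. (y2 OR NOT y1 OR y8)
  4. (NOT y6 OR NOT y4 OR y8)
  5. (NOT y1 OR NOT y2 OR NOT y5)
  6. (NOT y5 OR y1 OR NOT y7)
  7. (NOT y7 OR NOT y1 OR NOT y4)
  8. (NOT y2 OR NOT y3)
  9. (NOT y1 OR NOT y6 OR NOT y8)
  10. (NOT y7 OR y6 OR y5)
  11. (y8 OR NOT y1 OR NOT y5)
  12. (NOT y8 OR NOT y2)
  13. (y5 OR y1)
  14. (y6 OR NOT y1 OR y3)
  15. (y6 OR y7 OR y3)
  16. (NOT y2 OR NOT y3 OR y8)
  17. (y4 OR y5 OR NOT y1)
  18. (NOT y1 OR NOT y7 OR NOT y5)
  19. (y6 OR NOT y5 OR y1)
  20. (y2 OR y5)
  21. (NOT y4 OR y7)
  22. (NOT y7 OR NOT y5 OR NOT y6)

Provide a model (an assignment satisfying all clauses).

y1=F  y2=F  y3=F  y4=F  y5=T  y6=T  y7=F  y8=F

Set y1 = False and propagate.
  then y5 is forced to True.
  then y7 is forced to False.
  then y6 is forced to True.
  then y4 is forced to False.
  then y2 is forced to False.
y3, y8 are now unconstrained; take y3 = False, y8 = False.
Check each clause:
  1. (y5 OR NOT y4) — NOT y4 is true.
  2. (y4 OR NOT y6 OR NOT y2) — NOT y2 is true.
  3. (NOT y1 OR y2 OR y8) — NOT y1 is true.
  4. (y8 OR NOT y6 OR NOT y4) — NOT y4 is true.
  5. (NOT y2 OR NOT y1 OR NOT y5) — NOT y1 is true.
  6. (y1 OR NOT y7 OR NOT y5) — NOT y7 is true.
  7. (NOT y4 OR NOT y1 OR NOT y7) — NOT y7 is true.
  8. (NOT y3 OR NOT y2) — NOT y3 is true.
  9. (NOT y6 OR NOT y8 OR NOT y1) — NOT y8 is true.
  10. (y6 OR NOT y7 OR y5) — NOT y7 is true.
  11. (NOT y1 OR y8 OR NOT y5) — NOT y1 is true.
  12. (NOT y2 OR NOT y8) — NOT y8 is true.
  13. (y1 OR y5) — y5 is true.
  14. (y6 OR NOT y1 OR y3) — y6 is true.
  15. (y3 OR y7 OR y6) — y6 is true.
  16. (y8 OR NOT y3 OR NOT y2) — NOT y3 is true.
  17. (NOT y1 OR y5 OR y4) — y5 is true.
  18. (NOT y7 OR NOT y5 OR NOT y1) — NOT y7 is true.
  19. (y1 OR NOT y5 OR y6) — y6 is true.
  20. (y2 OR y5) — y5 is true.
  21. (NOT y4 OR y7) — NOT y4 is true.
  22. (NOT y6 OR NOT y7 OR NOT y5) — NOT y7 is true.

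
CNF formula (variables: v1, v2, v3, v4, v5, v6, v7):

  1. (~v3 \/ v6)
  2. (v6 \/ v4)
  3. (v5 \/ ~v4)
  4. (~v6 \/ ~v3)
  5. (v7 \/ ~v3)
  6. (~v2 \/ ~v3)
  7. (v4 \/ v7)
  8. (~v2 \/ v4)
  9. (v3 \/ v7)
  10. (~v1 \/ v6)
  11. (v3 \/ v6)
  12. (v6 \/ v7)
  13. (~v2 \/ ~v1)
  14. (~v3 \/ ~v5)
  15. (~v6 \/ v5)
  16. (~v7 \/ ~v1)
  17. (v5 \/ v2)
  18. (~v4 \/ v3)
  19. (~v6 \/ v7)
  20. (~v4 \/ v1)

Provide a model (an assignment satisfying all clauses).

Try v1 = False.
  then v4 is forced to False.
  then v6 is forced to True.
  then v3 is forced to False.
  then v7 is forced to True.
  then v2 is forced to False.
  then v5 is forced to True.
Check each clause:
  1. (v6 \/ ~v3) — ~v3 is true.
  2. (v6 \/ v4) — v6 is true.
  3. (~v4 \/ v5) — ~v4 is true.
  4. (~v6 \/ ~v3) — ~v3 is true.
  5. (~v3 \/ v7) — ~v3 is true.
  6. (~v2 \/ ~v3) — ~v3 is true.
  7. (v7 \/ v4) — v7 is true.
  8. (~v2 \/ v4) — ~v2 is true.
  9. (v7 \/ v3) — v7 is true.
  10. (~v1 \/ v6) — v6 is true.
  11. (v6 \/ v3) — v6 is true.
  12. (v7 \/ v6) — v6 is true.
  13. (~v2 \/ ~v1) — ~v1 is true.
  14. (~v5 \/ ~v3) — ~v3 is true.
  15. (v5 \/ ~v6) — v5 is true.
  16. (~v7 \/ ~v1) — ~v1 is true.
  17. (v5 \/ v2) — v5 is true.
  18. (v3 \/ ~v4) — ~v4 is true.
  19. (~v6 \/ v7) — v7 is true.
  20. (v1 \/ ~v4) — ~v4 is true.

v1 = False, v2 = False, v3 = False, v4 = False, v5 = True, v6 = True, v7 = True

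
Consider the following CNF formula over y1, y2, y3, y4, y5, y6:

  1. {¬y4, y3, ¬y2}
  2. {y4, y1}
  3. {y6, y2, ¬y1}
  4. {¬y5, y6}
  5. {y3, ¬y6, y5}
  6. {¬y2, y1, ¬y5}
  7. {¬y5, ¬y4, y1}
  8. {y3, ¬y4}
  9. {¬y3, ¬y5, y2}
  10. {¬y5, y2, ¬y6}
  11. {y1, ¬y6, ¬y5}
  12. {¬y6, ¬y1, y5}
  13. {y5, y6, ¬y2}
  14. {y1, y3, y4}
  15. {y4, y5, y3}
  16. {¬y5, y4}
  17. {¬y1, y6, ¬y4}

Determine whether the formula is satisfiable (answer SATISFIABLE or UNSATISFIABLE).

Branch on y1: take y1 = False.
  then y4 is forced to True.
  then y5 is forced to False.
  then y3 is forced to True.
Branch on y2: take y2 = False.
y6 is now unconstrained; take y6 = True.
So y1=0  y2=0  y3=1  y4=1  y5=0  y6=1 is a satisfying assignment.

SATISFIABLE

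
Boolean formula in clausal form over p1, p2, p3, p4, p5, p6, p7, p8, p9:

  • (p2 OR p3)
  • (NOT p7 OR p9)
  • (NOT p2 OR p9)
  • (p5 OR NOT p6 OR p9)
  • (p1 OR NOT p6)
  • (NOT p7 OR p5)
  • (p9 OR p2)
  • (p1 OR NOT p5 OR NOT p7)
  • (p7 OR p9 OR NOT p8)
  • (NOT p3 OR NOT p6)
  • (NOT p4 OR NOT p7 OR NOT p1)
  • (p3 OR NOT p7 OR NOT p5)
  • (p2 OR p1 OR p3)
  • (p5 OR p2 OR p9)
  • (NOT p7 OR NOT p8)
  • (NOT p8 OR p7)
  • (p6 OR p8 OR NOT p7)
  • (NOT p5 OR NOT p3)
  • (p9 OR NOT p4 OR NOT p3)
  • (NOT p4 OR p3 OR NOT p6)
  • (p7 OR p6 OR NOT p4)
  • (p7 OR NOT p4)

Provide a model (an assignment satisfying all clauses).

p1 = False, p2 = True, p3 = False, p4 = False, p5 = False, p6 = False, p7 = False, p8 = False, p9 = True

Check each clause:
  1. (p2 OR p3) — p2 is true.
  2. (p9 OR NOT p7) — p9 is true.
  3. (NOT p2 OR p9) — p9 is true.
  4. (p9 OR p5 OR NOT p6) — p9 is true.
  5. (p1 OR NOT p6) — NOT p6 is true.
  6. (NOT p7 OR p5) — NOT p7 is true.
  7. (p2 OR p9) — p9 is true.
  8. (NOT p7 OR NOT p5 OR p1) — NOT p5 is true.
  9. (p9 OR NOT p8 OR p7) — NOT p8 is true.
  10. (NOT p6 OR NOT p3) — NOT p6 is true.
  11. (NOT p4 OR NOT p1 OR NOT p7) — NOT p7 is true.
  12. (p3 OR NOT p5 OR NOT p7) — NOT p7 is true.
  13. (p1 OR p2 OR p3) — p2 is true.
  14. (p5 OR p9 OR p2) — p9 is true.
  15. (NOT p7 OR NOT p8) — NOT p8 is true.
  16. (NOT p8 OR p7) — NOT p8 is true.
  17. (p6 OR NOT p7 OR p8) — NOT p7 is true.
  18. (NOT p3 OR NOT p5) — NOT p5 is true.
  19. (NOT p4 OR NOT p3 OR p9) — p9 is true.
  20. (p3 OR NOT p6 OR NOT p4) — NOT p6 is true.
  21. (NOT p4 OR p6 OR p7) — NOT p4 is true.
  22. (NOT p4 OR p7) — NOT p4 is true.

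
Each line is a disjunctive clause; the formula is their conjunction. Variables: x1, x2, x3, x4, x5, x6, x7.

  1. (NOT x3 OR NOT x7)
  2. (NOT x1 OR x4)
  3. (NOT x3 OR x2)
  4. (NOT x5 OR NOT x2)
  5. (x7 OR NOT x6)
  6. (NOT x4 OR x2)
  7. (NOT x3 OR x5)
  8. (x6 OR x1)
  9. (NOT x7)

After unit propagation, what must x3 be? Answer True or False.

(NOT x7) stands alone — x7 = False.
In (x7 OR NOT x6), x7 is now false; NOT x6 must hold, so x6 = False.
(x1 OR x6) with x6 = False leaves only x1, so x1 = True.
From (x4 OR NOT x1) and x1 = True: x4 = True.
(x2 OR NOT x4): since x4 = True, the clause reduces to (x2). x2 = True.
(NOT x2 OR NOT x5): since x2 = True, the clause reduces to (NOT x5). x5 = False.
From (x5 OR NOT x3) and x5 = False: x3 = False.

False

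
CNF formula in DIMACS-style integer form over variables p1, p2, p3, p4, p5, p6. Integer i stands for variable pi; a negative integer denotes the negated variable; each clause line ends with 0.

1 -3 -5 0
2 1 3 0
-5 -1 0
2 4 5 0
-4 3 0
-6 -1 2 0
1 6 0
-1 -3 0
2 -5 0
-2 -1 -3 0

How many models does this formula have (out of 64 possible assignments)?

Case analysis on p1 and p2:
  p1=1, p2=1: remaining (p3,p4,p5,p6) ∈ {(0,0,0,0); (0,0,0,1)} — 2.
  p1=1, p2=0: a clause becomes empty — 0.
  p1=0, p2=1: remaining (p3,p4,p5,p6) ∈ {(0,0,0,1); (0,0,1,1); (1,0,0,1); (1,1,0,1)} — 4.
  p1=0, p2=0: remaining (p3,p4,p5,p6) ∈ {(1,1,0,1)} — 1.
Total: 2 + 0 + 4 + 1 = 7.

7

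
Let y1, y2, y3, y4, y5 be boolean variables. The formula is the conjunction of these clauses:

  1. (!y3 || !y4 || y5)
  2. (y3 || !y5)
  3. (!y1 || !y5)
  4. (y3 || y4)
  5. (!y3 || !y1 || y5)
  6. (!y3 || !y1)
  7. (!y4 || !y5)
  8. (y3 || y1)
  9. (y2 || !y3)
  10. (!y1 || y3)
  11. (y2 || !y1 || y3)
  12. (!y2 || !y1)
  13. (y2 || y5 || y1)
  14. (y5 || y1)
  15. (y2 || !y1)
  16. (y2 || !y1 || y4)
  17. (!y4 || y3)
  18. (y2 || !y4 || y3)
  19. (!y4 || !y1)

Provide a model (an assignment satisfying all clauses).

y1=F, y2=T, y3=T, y4=F, y5=T

Branch on y1: take y1 = False.
  then y3 is forced to True.
  then y2 is forced to True.
  then y5 is forced to True.
  then y4 is forced to False.
Check each clause:
  1. (y5 || !y4 || !y3) — y5 is true.
  2. (y3 || !y5) — y3 is true.
  3. (!y1 || !y5) — !y1 is true.
  4. (y3 || y4) — y3 is true.
  5. (!y3 || y5 || !y1) — y5 is true.
  6. (!y3 || !y1) — !y1 is true.
  7. (!y4 || !y5) — !y4 is true.
  8. (y1 || y3) — y3 is true.
  9. (!y3 || y2) — y2 is true.
  10. (!y1 || y3) — y3 is true.
  11. (!y1 || y2 || y3) — y2 is true.
  12. (!y2 || !y1) — !y1 is true.
  13. (y5 || y2 || y1) — y2 is true.
  14. (y5 || y1) — y5 is true.
  15. (!y1 || y2) — y2 is true.
  16. (!y1 || y4 || y2) — y2 is true.
  17. (y3 || !y4) — y3 is true.
  18. (y3 || !y4 || y2) — y2 is true.
  19. (!y4 || !y1) — !y4 is true.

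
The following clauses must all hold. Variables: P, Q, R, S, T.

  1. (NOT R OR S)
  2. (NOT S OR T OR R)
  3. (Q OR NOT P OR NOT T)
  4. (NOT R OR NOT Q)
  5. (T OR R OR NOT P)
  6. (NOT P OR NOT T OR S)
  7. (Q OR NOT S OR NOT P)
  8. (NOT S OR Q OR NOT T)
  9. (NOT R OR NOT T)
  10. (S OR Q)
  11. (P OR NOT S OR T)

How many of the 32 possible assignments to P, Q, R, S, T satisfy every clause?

Satisfying assignments:
  P=0 Q=1 R=0 S=0 T=0
  P=0 Q=1 R=0 S=0 T=1
  P=0 Q=1 R=0 S=1 T=1
  P=1 Q=1 R=0 S=1 T=1
That's 4 in total.

4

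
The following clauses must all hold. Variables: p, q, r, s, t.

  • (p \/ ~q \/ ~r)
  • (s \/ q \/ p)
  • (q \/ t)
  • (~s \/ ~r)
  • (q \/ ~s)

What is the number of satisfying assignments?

12

Case analysis on q and s:
  q=T, s=T: remaining (p,r,t) ∈ {(F,F,F); (F,F,T); (T,F,F); (T,F,T)} — 4.
  q=T, s=F: t free; 3 ways for (p,r) × 2^1 = 6.
  q=F, s=T: a clause becomes empty — 0.
  q=F, s=F: remaining (p,r,t) ∈ {(T,F,T); (T,T,T)} — 2.
Total: 4 + 6 + 0 + 2 = 12.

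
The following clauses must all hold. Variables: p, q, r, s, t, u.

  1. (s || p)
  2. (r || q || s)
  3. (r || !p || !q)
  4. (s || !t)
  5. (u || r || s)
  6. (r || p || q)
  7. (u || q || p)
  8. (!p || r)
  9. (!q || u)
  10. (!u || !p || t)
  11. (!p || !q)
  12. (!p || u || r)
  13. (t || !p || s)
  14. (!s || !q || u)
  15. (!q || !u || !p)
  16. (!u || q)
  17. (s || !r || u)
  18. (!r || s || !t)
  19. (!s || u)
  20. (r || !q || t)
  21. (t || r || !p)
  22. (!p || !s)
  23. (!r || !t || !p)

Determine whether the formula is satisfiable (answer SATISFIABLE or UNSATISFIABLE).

Set p = False and propagate.
  then s is forced to True.
  then u is forced to True.
  then q is forced to True.
The remaining clauses are satisfied by r = False, t = True.
So p=F, q=T, r=F, s=T, t=T, u=T is a satisfying assignment.

SATISFIABLE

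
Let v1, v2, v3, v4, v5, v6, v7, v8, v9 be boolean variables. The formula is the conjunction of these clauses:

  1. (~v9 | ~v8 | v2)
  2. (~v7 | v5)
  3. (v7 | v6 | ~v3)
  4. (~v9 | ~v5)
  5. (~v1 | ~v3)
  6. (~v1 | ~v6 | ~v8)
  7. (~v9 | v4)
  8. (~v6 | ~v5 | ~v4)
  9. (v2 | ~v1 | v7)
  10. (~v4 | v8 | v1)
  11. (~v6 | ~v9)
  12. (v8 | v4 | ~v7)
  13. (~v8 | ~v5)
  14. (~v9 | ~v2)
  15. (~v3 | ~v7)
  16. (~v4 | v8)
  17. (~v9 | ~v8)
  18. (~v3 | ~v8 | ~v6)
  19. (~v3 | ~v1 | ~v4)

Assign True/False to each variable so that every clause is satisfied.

v3 occurs only negated in the remaining clauses — set v3 = False.
v9 occurs only negated in the remaining clauses — set v9 = False.
Set v1 = True and propagate.
For the remaining variables, v2 = True, v4 = False, v5 = False, v6 = True, v7 = False, v8 = False works.
Every clause has at least one true literal under this assignment.
Check each clause:
  1. (~v9 | ~v8 | v2) — ~v8 is true.
  2. (v5 | ~v7) — ~v7 is true.
  3. (~v3 | v6 | v7) — ~v3 is true.
  4. (~v9 | ~v5) — ~v5 is true.
  5. (~v3 | ~v1) — ~v3 is true.
  6. (~v8 | ~v1 | ~v6) — ~v8 is true.
  7. (~v9 | v4) — ~v9 is true.
  8. (~v5 | ~v4 | ~v6) — ~v5 is true.
  9. (v2 | v7 | ~v1) — v2 is true.
  10. (~v4 | v8 | v1) — v1 is true.
  11. (~v6 | ~v9) — ~v9 is true.
  12. (v8 | v4 | ~v7) — ~v7 is true.
  13. (~v8 | ~v5) — ~v8 is true.
  14. (~v2 | ~v9) — ~v9 is true.
  15. (~v7 | ~v3) — ~v7 is true.
  16. (v8 | ~v4) — ~v4 is true.
  17. (~v9 | ~v8) — ~v8 is true.
  18. (~v6 | ~v8 | ~v3) — ~v8 is true.
  19. (~v4 | ~v3 | ~v1) — ~v4 is true.

v1=1, v2=1, v3=0, v4=0, v5=0, v6=1, v7=0, v8=0, v9=0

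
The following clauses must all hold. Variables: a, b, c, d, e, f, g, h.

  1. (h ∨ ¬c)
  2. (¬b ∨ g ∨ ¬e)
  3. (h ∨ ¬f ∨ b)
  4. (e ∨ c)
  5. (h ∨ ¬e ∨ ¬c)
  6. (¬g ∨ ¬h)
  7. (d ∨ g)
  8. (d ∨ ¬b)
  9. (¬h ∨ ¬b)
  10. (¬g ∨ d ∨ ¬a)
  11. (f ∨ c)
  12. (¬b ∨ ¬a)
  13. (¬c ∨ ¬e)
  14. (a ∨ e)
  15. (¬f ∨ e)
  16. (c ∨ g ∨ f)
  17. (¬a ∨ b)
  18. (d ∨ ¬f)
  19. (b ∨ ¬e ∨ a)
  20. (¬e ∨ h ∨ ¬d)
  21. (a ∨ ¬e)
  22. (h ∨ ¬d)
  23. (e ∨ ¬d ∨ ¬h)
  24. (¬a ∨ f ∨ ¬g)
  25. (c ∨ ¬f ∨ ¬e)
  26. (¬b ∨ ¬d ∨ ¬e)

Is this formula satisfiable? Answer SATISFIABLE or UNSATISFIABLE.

UNSATISFIABLE

e = True:
  propagation gives c=False, f=True; an empty clause results — contradiction.
e = False:
  propagation gives c=True, h=True, g=False, d=True; an empty clause results — contradiction.
Every branch closes, so no satisfying assignment exists.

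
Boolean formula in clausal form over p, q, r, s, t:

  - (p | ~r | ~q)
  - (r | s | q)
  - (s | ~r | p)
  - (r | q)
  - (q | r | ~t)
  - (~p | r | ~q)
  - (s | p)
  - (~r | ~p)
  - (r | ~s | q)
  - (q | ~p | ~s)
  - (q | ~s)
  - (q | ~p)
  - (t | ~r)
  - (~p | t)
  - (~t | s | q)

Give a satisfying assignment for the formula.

Branch on p: take p = False.
  then s is forced to True.
  then q is forced to True.
  then r is forced to False.
t is now unconstrained; take t = False.
Check each clause:
  1. (p | ~q | ~r) — ~r is true.
  2. (s | r | q) — q is true.
  3. (p | s | ~r) — s is true.
  4. (q | r) — q is true.
  5. (~t | q | r) — q is true.
  6. (r | ~q | ~p) — ~p is true.
  7. (s | p) — s is true.
  8. (~r | ~p) — ~r is true.
  9. (~s | r | q) — q is true.
  10. (~p | ~s | q) — q is true.
  11. (q | ~s) — q is true.
  12. (q | ~p) — q is true.
  13. (~r | t) — ~r is true.
  14. (~p | t) — ~p is true.
  15. (~t | q | s) — q is true.

p=F, q=T, r=F, s=T, t=F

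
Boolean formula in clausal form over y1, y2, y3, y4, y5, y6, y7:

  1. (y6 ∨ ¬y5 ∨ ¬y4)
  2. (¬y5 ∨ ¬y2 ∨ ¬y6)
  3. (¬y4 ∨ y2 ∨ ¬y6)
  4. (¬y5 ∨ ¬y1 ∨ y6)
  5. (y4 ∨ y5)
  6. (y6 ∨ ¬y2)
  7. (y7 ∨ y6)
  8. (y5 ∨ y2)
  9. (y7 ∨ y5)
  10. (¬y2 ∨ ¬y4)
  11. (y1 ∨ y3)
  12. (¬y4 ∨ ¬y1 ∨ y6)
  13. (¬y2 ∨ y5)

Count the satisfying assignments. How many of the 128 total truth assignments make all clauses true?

7

Satisfying assignments:
  y1=F y2=F y3=T y4=F y5=T y6=F y7=T
  y1=F y2=F y3=T y4=F y5=T y6=T y7=F
  y1=F y2=F y3=T y4=F y5=T y6=T y7=T
  y1=T y2=F y3=F y4=F y5=T y6=T y7=F
  y1=T y2=F y3=F y4=F y5=T y6=T y7=T
  y1=T y2=F y3=T y4=F y5=T y6=T y7=F
  y1=T y2=F y3=T y4=F y5=T y6=T y7=T
Count: 7.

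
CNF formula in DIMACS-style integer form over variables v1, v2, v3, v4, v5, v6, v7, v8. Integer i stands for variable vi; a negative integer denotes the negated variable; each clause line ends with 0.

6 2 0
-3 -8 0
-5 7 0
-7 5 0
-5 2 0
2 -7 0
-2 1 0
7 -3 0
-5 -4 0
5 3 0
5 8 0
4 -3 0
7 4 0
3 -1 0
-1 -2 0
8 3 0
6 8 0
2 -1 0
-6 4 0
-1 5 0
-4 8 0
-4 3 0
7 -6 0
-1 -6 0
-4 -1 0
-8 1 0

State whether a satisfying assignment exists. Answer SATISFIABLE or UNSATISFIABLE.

UNSATISFIABLE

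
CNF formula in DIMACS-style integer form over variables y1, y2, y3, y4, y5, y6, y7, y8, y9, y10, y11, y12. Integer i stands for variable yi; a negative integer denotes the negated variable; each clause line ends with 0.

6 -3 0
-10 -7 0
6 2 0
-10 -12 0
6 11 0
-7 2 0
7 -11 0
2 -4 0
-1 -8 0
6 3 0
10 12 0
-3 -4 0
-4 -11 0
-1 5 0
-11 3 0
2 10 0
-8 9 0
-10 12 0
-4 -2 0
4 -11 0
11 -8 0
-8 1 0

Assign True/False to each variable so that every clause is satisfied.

y5 occurs only positively in the remaining clauses — set y5 = True.
y6 occurs only positively in the remaining clauses — set y6 = True.
Try y1 = False.
  then y8 is forced to False.
For the remaining variables, y2 = True, y3 = False, y4 = False, y7 = True, y9 = False, y10 = False, y11 = False, y12 = True works.
Check each clause:
  1. (y6 | ~y3) — ~y3 is true.
  2. (~y10 | ~y7) — ~y10 is true.
  3. (y6 | y2) — y2 is true.
  4. (~y10 | ~y12) — ~y10 is true.
  5. (y11 | y6) — y6 is true.
  6. (~y7 | y2) — y2 is true.
  7. (~y11 | y7) — ~y11 is true.
  8. (~y4 | y2) — y2 is true.
  9. (~y1 | ~y8) — ~y8 is true.
  10. (y6 | y3) — y6 is true.
  11. (y12 | y10) — y12 is true.
  12. (~y3 | ~y4) — ~y4 is true.
  13. (~y4 | ~y11) — ~y4 is true.
  14. (~y1 | y5) — y5 is true.
  15. (y3 | ~y11) — ~y11 is true.
  16. (y2 | y10) — y2 is true.
  17. (y9 | ~y8) — ~y8 is true.
  18. (y12 | ~y10) — y12 is true.
  19. (~y2 | ~y4) — ~y4 is true.
  20. (y4 | ~y11) — ~y11 is true.
  21. (y11 | ~y8) — ~y8 is true.
  22. (~y8 | y1) — ~y8 is true.

y1=0, y2=1, y3=0, y4=0, y5=1, y6=1, y7=1, y8=0, y9=0, y10=0, y11=0, y12=1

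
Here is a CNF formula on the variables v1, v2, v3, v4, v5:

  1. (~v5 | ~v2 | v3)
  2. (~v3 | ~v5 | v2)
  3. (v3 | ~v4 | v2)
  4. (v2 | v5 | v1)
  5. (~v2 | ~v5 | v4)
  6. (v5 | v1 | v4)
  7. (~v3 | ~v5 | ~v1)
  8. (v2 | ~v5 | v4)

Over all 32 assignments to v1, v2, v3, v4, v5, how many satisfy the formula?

Split on v5, then v2.
  v5=1, v2=1: remaining (v1,v3,v4) ∈ {(0,1,1)} — 1.
  v5=1, v2=0: a clause becomes empty — 0.
  v5=0, v2=1: v3 free; 3 ways for (v1,v4) × 2^1 = 6.
  v5=0, v2=0: remaining (v1,v3,v4) ∈ {(1,0,0); (1,1,0); (1,1,1)} — 3.
Total: 1 + 0 + 6 + 3 = 10.

10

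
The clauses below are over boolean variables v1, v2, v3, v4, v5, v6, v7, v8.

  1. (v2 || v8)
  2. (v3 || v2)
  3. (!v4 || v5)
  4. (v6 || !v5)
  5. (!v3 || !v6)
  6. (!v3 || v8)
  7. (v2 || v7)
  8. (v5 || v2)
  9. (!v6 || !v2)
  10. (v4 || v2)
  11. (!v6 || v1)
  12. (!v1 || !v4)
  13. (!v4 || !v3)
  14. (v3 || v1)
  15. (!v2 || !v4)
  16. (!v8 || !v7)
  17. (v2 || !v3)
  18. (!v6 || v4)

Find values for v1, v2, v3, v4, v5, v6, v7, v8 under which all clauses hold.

Branch on v1: take v1 = True.
  then v4 is forced to False.
  then v2 is forced to True.
  then v6 is forced to False.
  then v5 is forced to False.
Try v3 = False.
For the remaining variables, v7 = False, v8 = True works.

v1 = True, v2 = True, v3 = False, v4 = False, v5 = False, v6 = False, v7 = False, v8 = True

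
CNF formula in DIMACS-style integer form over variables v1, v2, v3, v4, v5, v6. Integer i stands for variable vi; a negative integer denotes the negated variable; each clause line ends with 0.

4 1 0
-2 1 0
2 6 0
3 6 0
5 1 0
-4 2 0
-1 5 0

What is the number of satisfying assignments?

8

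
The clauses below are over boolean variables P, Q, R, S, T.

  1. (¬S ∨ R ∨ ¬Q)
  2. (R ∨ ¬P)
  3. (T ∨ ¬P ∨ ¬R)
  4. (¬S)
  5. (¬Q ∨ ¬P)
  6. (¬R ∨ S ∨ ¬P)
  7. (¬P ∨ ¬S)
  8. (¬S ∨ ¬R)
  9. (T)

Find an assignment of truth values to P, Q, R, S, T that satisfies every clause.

P=F  Q=T  R=F  S=F  T=T

(¬S) is a unit clause, so S = False.
Unit propagation: (T) forces T = True.
Pure literal: P appears only negated; assign P = False.
Q, R are now unconstrained; take Q = True, R = False.
Every clause has at least one true literal under this assignment.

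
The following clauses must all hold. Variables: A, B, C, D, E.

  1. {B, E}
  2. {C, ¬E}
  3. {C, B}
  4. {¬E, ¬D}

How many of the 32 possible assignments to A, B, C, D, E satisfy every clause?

Case analysis on E and B:
  E=T, B=T: remaining (A,C,D) ∈ {(F,T,F); (T,T,F)} — 2.
  E=T, B=F: remaining (A,C,D) ∈ {(F,T,F); (T,T,F)} — 2.
  E=F, B=T: A, C, D free → 2^3 = 8.
  E=F, B=F: a clause becomes empty — 0.
Total: 2 + 2 + 8 + 0 = 12.

12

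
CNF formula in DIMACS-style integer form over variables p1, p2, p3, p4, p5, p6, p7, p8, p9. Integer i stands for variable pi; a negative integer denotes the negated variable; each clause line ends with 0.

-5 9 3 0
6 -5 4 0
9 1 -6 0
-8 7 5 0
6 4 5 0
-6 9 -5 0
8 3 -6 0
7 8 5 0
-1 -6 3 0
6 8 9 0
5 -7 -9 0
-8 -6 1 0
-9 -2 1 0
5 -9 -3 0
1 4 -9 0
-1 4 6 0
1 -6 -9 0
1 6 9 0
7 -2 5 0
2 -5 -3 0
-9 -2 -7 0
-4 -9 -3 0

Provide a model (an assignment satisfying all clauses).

Branch on p1: take p1 = True.
The remaining clauses are satisfied by p2 = True, p3 = True, p4 = False, p5 = True, p6 = True, p7 = False, p8 = True, p9 = True.

p1 = T, p2 = T, p3 = T, p4 = F, p5 = T, p6 = T, p7 = F, p8 = T, p9 = T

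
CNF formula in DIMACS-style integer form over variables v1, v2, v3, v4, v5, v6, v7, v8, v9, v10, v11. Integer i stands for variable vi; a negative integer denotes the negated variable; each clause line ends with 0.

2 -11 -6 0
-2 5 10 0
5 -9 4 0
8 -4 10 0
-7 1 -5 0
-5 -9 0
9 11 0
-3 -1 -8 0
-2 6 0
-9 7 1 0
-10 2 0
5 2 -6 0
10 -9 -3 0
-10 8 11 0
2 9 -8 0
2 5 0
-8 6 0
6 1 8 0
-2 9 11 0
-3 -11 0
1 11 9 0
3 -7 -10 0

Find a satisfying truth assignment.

Branch on v1: take v1 = False.
Try v2 = True.
  then v6 is forced to True.
For the remaining variables, v3 = False, v4 = True, v5 = False, v7 = False, v8 = False, v9 = False, v10 = True, v11 = True works.

v1=False, v2=True, v3=False, v4=True, v5=False, v6=True, v7=False, v8=False, v9=False, v10=True, v11=True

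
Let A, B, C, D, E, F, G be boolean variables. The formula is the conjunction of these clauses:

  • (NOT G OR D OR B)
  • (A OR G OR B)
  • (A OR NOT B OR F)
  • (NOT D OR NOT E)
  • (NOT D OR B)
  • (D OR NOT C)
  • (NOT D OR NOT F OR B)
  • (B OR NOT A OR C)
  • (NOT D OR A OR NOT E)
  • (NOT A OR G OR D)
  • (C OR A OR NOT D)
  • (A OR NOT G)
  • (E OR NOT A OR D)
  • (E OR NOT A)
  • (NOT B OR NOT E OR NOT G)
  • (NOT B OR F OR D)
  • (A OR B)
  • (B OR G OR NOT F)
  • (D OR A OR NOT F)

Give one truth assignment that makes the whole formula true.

Try A = False.
  then G is forced to False.
  then B is forced to True.
  then F is forced to True.
  then D is forced to True.
  then E is forced to False.
  then C is forced to True.
Every clause has at least one true literal under this assignment.

A = False, B = True, C = True, D = True, E = False, F = True, G = False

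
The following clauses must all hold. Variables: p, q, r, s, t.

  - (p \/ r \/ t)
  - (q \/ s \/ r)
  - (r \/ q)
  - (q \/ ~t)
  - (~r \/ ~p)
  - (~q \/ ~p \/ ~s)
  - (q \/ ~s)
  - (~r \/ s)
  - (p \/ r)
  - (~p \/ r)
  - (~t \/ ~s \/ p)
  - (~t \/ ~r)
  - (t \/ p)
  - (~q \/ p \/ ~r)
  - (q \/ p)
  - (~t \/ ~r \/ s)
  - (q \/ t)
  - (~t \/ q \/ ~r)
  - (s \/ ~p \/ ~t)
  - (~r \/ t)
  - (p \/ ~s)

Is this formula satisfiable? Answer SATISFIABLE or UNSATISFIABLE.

r = True:
  propagation gives p=False, s=True; an empty clause results — contradiction.
r = False:
  propagation gives q=True, p=True; an empty clause results — contradiction.
Every branch closes, so no satisfying assignment exists.

UNSATISFIABLE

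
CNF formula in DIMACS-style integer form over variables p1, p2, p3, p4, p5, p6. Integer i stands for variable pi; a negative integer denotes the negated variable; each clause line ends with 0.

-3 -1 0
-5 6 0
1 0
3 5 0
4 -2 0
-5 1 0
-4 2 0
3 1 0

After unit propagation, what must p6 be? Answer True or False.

True

Unit clause (p1) sets p1 = True.
(~p3 \/ ~p1): since p1 = True, the clause reduces to (~p3). p3 = False.
In (p5 \/ p3), p3 is now false; p5 must hold, so p5 = True.
(~p5 \/ p6): since p5 = True, the clause reduces to (p6). p6 = True.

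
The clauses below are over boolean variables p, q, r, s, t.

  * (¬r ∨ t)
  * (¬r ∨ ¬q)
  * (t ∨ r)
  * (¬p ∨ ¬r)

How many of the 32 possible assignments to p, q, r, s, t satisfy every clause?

10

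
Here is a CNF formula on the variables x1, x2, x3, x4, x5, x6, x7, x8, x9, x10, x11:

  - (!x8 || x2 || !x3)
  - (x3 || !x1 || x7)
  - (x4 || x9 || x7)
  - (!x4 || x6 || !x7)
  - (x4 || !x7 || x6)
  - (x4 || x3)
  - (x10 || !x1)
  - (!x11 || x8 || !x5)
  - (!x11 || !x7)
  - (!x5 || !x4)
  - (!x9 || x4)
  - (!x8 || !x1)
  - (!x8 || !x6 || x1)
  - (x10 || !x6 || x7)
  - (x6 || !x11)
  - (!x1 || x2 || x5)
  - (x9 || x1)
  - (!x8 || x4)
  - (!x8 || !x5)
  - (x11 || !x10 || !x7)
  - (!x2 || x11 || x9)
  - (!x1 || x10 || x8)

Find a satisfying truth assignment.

x1=False, x2=True, x3=False, x4=True, x5=False, x6=False, x7=False, x8=True, x9=True, x10=True, x11=False

Check each clause:
  1. (!x3 || !x8 || x2) — x2 is true.
  2. (x7 || !x1 || x3) — !x1 is true.
  3. (x9 || x4 || x7) — x9 is true.
  4. (!x7 || x6 || !x4) — !x7 is true.
  5. (x4 || !x7 || x6) — !x7 is true.
  6. (x3 || x4) — x4 is true.
  7. (!x1 || x10) — x10 is true.
  8. (!x5 || !x11 || x8) — x8 is true.
  9. (!x7 || !x11) — !x7 is true.
  10. (!x5 || !x4) — !x5 is true.
  11. (!x9 || x4) — x4 is true.
  12. (!x8 || !x1) — !x1 is true.
  13. (!x6 || !x8 || x1) — !x6 is true.
  14. (x7 || x10 || !x6) — !x6 is true.
  15. (x6 || !x11) — !x11 is true.
  16. (!x1 || x5 || x2) — x2 is true.
  17. (x9 || x1) — x9 is true.
  18. (x4 || !x8) — x4 is true.
  19. (!x8 || !x5) — !x5 is true.
  20. (x11 || !x10 || !x7) — !x7 is true.
  21. (x9 || !x2 || x11) — x9 is true.
  22. (x10 || x8 || !x1) — x8 is true.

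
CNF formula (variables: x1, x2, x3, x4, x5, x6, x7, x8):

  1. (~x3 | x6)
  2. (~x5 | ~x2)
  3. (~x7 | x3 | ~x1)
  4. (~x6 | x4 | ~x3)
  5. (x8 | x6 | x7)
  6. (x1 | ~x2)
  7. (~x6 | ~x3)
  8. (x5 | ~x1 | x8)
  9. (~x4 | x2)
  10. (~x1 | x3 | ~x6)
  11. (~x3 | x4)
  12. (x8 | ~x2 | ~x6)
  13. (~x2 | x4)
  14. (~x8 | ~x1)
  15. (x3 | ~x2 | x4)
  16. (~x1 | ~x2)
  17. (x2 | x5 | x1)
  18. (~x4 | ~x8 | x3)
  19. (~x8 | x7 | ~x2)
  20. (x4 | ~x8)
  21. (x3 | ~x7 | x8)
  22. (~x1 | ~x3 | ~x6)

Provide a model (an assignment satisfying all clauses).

x1=False  x2=False  x3=False  x4=False  x5=True  x6=True  x7=False  x8=False

Check each clause:
  1. (x6 | ~x3) — ~x3 is true.
  2. (~x2 | ~x5) — ~x2 is true.
  3. (~x1 | x3 | ~x7) — ~x7 is true.
  4. (~x3 | ~x6 | x4) — ~x3 is true.
  5. (x6 | x8 | x7) — x6 is true.
  6. (x1 | ~x2) — ~x2 is true.
  7. (~x6 | ~x3) — ~x3 is true.
  8. (x8 | x5 | ~x1) — x5 is true.
  9. (~x4 | x2) — ~x4 is true.
  10. (x3 | ~x1 | ~x6) — ~x1 is true.
  11. (~x3 | x4) — ~x3 is true.
  12. (~x6 | x8 | ~x2) — ~x2 is true.
  13. (~x2 | x4) — ~x2 is true.
  14. (~x1 | ~x8) — ~x8 is true.
  15. (x4 | x3 | ~x2) — ~x2 is true.
  16. (~x2 | ~x1) — ~x2 is true.
  17. (x2 | x5 | x1) — x5 is true.
  18. (~x4 | x3 | ~x8) — ~x8 is true.
  19. (~x8 | ~x2 | x7) — ~x8 is true.
  20. (~x8 | x4) — ~x8 is true.
  21. (~x7 | x8 | x3) — ~x7 is true.
  22. (~x1 | ~x6 | ~x3) — ~x3 is true.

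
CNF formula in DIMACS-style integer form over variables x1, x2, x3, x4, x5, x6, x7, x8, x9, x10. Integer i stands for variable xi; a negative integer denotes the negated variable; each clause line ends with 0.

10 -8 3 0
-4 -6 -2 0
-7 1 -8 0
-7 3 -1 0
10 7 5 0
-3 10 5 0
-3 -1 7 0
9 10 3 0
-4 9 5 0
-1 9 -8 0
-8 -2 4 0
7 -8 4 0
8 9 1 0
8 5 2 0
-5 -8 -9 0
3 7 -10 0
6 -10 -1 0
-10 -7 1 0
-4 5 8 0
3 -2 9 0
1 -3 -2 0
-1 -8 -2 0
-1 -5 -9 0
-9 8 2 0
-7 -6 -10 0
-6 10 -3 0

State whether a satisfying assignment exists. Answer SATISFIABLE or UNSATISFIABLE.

SATISFIABLE

Set x1 = True and propagate.
For the remaining variables, x2 = True, x3 = True, x4 = True, x5 = True, x6 = False, x7 = True, x8 = False, x9 = False, x10 = False works.
So x1 = True, x2 = True, x3 = True, x4 = True, x5 = True, x6 = False, x7 = True, x8 = False, x9 = False, x10 = False is a satisfying assignment.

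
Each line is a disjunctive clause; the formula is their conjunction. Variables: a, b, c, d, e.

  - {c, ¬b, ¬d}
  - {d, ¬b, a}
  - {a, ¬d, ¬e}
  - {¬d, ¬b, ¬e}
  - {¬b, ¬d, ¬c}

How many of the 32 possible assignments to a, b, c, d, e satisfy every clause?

18

Case analysis on d and b:
  d=1, b=1: a clause becomes empty — 0.
  d=1, b=0: c free; 3 ways for (a,e) × 2^1 = 6.
  d=0, b=1: remaining (a,c,e) ∈ {(1,0,0); (1,0,1); (1,1,0); (1,1,1)} — 4.
  d=0, b=0: a, c, e free → 2^3 = 8.
Total: 0 + 6 + 4 + 8 = 18.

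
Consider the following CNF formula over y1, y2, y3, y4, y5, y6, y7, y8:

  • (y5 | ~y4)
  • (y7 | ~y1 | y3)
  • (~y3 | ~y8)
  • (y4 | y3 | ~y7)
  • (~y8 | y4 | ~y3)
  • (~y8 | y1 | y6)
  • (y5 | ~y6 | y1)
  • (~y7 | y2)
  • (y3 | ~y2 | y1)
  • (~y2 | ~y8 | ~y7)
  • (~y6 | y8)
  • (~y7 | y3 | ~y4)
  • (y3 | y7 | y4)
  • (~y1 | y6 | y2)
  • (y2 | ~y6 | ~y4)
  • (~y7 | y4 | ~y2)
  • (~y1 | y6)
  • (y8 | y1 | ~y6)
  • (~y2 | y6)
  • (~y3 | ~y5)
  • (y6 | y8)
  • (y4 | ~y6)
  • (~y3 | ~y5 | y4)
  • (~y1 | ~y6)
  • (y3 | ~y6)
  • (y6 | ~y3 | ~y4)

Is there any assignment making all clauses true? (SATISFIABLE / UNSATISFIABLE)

UNSATISFIABLE

y6 = True:
  propagation gives y8=True, y3=False; an empty clause results — contradiction.
y6 = False:
  propagation gives y1=False, y8=False; an empty clause results — contradiction.
Every branch closes, so no satisfying assignment exists.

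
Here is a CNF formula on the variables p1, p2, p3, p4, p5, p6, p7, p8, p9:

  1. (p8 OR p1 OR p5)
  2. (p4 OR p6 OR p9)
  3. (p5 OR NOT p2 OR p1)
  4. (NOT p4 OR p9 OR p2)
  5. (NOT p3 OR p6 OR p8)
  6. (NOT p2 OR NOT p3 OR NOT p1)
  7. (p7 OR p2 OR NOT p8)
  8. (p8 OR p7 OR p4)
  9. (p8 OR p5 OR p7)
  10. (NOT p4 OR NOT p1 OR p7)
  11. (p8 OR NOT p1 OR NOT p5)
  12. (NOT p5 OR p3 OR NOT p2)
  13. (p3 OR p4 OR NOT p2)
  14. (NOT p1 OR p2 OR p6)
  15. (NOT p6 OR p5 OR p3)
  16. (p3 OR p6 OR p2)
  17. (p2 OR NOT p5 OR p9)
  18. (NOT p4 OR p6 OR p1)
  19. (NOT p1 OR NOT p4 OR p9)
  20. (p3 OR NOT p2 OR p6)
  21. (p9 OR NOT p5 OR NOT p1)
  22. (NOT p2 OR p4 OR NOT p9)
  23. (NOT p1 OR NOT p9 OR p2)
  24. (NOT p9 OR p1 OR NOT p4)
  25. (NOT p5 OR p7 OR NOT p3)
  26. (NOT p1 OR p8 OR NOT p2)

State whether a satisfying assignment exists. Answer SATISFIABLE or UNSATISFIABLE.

p7 occurs only positively in the remaining clauses — set p7 = True.
Set p1 = False and propagate.
Set p2 = False and propagate.
Branch on p3: take p3 = True.
The remaining clauses are satisfied by p4 = False, p5 = True, p6 = False, p8 = True, p9 = True.
Every clause has at least one true literal under this assignment.
So p1 = 0  p2 = 0  p3 = 1  p4 = 0  p5 = 1  p6 = 0  p7 = 1  p8 = 1  p9 = 1 is a satisfying assignment.

SATISFIABLE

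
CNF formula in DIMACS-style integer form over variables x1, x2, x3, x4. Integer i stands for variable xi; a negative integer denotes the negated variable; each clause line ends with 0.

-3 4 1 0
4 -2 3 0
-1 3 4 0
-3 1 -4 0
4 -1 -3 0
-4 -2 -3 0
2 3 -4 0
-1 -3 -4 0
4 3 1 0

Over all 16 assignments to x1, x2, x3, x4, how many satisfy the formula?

2

Satisfying assignments:
  x1=0 x2=1 x3=0 x4=1
  x1=1 x2=1 x3=0 x4=1
Count: 2.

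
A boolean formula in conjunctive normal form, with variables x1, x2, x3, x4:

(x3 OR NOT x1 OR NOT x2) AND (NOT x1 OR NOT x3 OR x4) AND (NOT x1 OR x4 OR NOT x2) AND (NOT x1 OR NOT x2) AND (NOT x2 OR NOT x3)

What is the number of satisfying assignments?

9

Split on x1, then x2.
  x1=1, x2=1: a clause becomes empty — 0.
  x1=1, x2=0: remaining (x3,x4) ∈ {(0,0); (0,1); (1,1)} — 3.
  x1=0, x2=1: remaining (x3,x4) ∈ {(0,0); (0,1)} — 2.
  x1=0, x2=0: remaining (x3,x4) ∈ {(0,0); (0,1); (1,0); (1,1)} — 4.
Total: 0 + 3 + 2 + 4 = 9.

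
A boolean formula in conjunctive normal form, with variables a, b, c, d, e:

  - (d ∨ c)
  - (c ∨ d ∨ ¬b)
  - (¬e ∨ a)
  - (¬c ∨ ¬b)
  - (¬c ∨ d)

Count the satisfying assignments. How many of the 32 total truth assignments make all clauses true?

9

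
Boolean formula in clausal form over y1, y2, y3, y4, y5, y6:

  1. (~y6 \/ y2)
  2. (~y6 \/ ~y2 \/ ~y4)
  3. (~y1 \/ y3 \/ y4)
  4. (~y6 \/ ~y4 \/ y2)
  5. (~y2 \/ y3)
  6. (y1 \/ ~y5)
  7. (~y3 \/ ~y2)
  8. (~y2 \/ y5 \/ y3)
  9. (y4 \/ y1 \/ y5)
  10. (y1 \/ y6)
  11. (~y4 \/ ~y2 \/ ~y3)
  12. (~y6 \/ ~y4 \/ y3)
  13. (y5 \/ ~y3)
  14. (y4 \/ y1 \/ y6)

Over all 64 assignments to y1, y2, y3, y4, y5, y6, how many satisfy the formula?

The models are:
  y1=1 y2=0 y3=0 y4=1 y5=0 y6=0
  y1=1 y2=0 y3=0 y4=1 y5=1 y6=0
  y1=1 y2=0 y3=1 y4=0 y5=1 y6=0
  y1=1 y2=0 y3=1 y4=1 y5=1 y6=0
That's 4 in total.

4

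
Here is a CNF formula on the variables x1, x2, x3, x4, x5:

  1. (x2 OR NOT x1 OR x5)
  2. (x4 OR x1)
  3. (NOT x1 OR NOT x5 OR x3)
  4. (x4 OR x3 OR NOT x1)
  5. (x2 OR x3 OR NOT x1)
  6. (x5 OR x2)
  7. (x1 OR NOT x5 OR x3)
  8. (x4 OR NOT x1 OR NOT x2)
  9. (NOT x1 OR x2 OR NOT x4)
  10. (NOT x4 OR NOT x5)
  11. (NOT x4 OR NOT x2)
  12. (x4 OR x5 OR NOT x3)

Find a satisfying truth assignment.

Set x1 = True and propagate.
Try x2 = False.
  then x5 is forced to True.
  then x3 is forced to True.
  then x4 is forced to False.
Every clause has at least one true literal under this assignment.

x1 = True, x2 = False, x3 = True, x4 = False, x5 = True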